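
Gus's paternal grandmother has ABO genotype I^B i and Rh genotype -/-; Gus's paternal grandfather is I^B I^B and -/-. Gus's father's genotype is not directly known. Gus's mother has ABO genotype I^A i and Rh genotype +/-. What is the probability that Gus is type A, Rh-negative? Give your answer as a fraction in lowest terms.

1/16

Gus's father's ABO genotype from I^B i × I^B I^B: 1/2 I^B I^B, 1/2 I^B i.
Crossing each possibility with the mother I^A i and summing P(type A): 1/2·0 + 1/2·1/4 = 1/8.
Similarly for Rh via the father's Rh distribution: P(Rh-) = 1/2.
Independent loci: 1/8 × 1/2 = 1/16.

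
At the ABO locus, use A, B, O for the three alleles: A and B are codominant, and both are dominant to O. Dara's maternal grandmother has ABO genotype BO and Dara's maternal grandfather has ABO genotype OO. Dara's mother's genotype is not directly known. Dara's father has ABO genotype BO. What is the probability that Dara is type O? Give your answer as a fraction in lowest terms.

Dara's mother's ABO genotype from BO × OO: 1/2 BO, 1/2 OO.
Crossing each possibility with the father BO and summing P(type O): 1/2·1/4 + 1/2·1/2 = 3/8.

3/8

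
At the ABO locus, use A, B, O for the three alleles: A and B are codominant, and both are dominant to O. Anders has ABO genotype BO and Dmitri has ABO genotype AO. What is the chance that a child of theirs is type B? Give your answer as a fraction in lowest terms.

ABO cross BO × AO → offspring phenotypes: 1/4 O, 1/4 A, 1/4 B, 1/4 AB.
So P(type B) = 1/4.

1/4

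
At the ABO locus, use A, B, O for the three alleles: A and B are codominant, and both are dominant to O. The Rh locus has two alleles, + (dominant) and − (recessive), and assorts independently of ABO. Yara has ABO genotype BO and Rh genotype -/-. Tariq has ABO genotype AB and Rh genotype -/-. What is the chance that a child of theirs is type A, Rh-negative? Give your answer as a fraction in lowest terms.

1/4

ABO cross BO × AB → offspring phenotypes: 1/4 A, 1/2 B, 1/4 AB.
Rh cross -/- × -/- → 1 Rh-.
Independent loci: P(type A, Rh-negative) = 1/4 × 1 = 1/4.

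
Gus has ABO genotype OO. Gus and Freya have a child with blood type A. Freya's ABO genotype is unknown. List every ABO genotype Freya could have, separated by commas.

For each candidate genotype of Freya, check whether crossing it with OO can produce every observed child phenotype.
  AA → possible child types {A} ✓
  AB → possible child types {A, B} ✓
  AO → possible child types {O, A} ✓
  BB → possible child types {B} ✗
  BO → possible child types {O, B} ✗
  OO → possible child types {O} ✗

AA, AB, AO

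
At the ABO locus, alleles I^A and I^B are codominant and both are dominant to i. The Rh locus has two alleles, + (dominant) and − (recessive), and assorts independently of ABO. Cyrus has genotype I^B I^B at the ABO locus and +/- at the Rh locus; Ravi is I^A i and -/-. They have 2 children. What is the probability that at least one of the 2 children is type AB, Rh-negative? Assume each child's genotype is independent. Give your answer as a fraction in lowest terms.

ABO cross I^B I^B × I^A i → 1/2 B, 1/2 AB.
Rh cross +/- × -/- → 1/2 Rh+, 1/2 Rh-; so P(type AB, Rh-negative) = 1/2 × 1/2 = 1/4 per child.
P(none) = (3/4)^2 = 9/16; P(at least one) = 1 − 9/16 = 7/16.

7/16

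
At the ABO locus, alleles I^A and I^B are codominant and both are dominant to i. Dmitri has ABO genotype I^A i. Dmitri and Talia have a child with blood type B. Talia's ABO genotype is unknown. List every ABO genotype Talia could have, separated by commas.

For each candidate genotype of Talia, check whether crossing it with I^A i can produce every observed child phenotype.
  I^A I^A → possible child types {A} ✗
  I^A I^B → possible child types {A, B, AB} ✓
  I^A i → possible child types {O, A} ✗
  I^B I^B → possible child types {B, AB} ✓
  I^B i → possible child types {O, A, B, AB} ✓
  i i → possible child types {O, A} ✗

I^A I^B, I^B I^B, I^B i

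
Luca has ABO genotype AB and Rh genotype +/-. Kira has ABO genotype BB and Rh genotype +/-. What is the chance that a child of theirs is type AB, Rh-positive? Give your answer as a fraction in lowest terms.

3/8

ABO cross AB × BB → offspring phenotypes: 1/2 B, 1/2 AB.
Rh cross +/- × +/- → 3/4 Rh+, 1/4 Rh-.
Independent loci: P(type AB, Rh-positive) = 1/2 × 3/4 = 3/8.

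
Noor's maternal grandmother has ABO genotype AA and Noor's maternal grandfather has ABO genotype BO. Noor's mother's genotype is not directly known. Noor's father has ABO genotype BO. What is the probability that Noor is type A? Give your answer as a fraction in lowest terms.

1/4

Noor's mother's ABO genotype from AA × BO: 1/2 AB, 1/2 AO.
Crossing each possibility with the father BO and summing P(type A): 1/2·1/4 + 1/2·1/4 = 1/4.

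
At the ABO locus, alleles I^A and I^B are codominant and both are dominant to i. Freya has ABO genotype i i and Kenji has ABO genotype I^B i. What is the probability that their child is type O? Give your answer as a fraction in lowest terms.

ABO cross i i × I^B i → offspring phenotypes: 1/2 O, 1/2 B.
So P(type O) = 1/2.

1/2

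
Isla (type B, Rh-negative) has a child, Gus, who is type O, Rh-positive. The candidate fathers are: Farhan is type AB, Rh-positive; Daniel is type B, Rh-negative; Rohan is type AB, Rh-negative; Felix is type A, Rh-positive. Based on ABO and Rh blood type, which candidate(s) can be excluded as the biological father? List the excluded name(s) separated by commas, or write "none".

Farhan, Daniel, Rohan

A candidate is excluded only if no genotype consistent with his phenotype could produce a type O, Rh-positive child with a type B, Rh-negative mother.
Farhan (type AB, Rh+): no genotype consistent with that phenotype can produce a type-O Rh+ child with a type-B mother.
Daniel (type B, Rh-): no genotype consistent with that phenotype can produce a type-O Rh+ child with a type-B mother.
Rohan (type AB, Rh-): no genotype consistent with that phenotype can produce a type-O Rh+ child with a type-B mother.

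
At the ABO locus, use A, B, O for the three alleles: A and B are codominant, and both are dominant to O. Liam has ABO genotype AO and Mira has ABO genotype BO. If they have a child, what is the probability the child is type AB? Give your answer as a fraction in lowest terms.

ABO cross AO × BO → offspring phenotypes: 1/4 O, 1/4 A, 1/4 B, 1/4 AB.
So P(type AB) = 1/4.

1/4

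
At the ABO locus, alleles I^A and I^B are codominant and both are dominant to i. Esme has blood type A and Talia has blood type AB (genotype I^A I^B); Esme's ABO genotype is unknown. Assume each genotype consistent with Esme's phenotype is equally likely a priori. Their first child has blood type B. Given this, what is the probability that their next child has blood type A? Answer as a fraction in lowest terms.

Possible genotypes: Esme ∈ {I^A I^A, I^A i}; Talia ∈ {I^A I^B}.
Weight each parental genotype pair by prior × P(type-B child):
  I^A i × I^A I^B: posterior weight 1; P(next child type A) = 1/2.
Weighted sum = 1/2.

1/2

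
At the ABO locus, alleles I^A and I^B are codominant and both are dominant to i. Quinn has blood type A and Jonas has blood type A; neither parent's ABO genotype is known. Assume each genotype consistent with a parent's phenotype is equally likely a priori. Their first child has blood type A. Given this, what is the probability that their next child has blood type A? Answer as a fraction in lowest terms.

Possible genotypes: Quinn ∈ {I^A I^A, I^A i}; Jonas ∈ {I^A I^A, I^A i}.
Weight each parental genotype pair by prior × P(type-A child):
  I^A I^A × I^A I^A: posterior weight 4/15; P(next child type A) = 1.
  I^A I^A × I^A i: posterior weight 4/15; P(next child type A) = 1.
  I^A i × I^A I^A: posterior weight 4/15; P(next child type A) = 1.
  I^A i × I^A i: posterior weight 1/5; P(next child type A) = 3/4.
Weighted sum = 19/20.

19/20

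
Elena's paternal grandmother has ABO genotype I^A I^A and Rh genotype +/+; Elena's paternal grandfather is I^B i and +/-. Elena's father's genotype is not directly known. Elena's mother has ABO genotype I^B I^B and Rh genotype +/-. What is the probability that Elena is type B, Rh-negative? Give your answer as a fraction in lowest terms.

Elena's father's ABO genotype from I^A I^A × I^B i: 1/2 I^A I^B, 1/2 I^A i.
Crossing each possibility with the mother I^B I^B and summing P(type B): 1/2·1/2 + 1/2·1/2 = 1/2.
Similarly for Rh via the father's Rh distribution: P(Rh-) = 1/8.
Independent loci: 1/2 × 1/8 = 1/16.

1/16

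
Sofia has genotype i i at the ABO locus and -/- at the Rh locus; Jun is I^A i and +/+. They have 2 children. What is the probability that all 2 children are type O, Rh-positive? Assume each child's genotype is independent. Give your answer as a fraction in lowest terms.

ABO cross i i × I^A i → 1/2 O, 1/2 A.
Rh cross -/- × +/+ → 1 Rh+; so P(type O, Rh-positive) = 1/2 × 1 = 1/2 per child.
All 2 independent: (1/2)^2 = 1/4.

1/4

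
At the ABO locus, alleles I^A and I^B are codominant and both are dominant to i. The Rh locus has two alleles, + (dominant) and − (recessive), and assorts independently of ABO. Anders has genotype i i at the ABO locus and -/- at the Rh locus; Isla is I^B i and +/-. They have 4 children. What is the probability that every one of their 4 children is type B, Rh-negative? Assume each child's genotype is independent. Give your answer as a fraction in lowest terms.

ABO cross i i × I^B i → 1/2 O, 1/2 B.
Rh cross -/- × +/- → 1/2 Rh+, 1/2 Rh-; so P(type B, Rh-negative) = 1/2 × 1/2 = 1/4 per child.
All 4 independent: (1/4)^4 = 1/256.

1/256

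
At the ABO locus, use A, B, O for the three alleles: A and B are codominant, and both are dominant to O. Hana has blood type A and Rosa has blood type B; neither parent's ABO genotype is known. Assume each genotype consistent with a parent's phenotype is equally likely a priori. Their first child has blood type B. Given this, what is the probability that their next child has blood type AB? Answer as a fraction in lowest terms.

Possible genotypes: Hana ∈ {AA, AO}; Rosa ∈ {BB, BO}.
Weight each parental genotype pair by prior × P(type-B child):
  AO × BB: posterior weight 2/3; P(next child type AB) = 1/2.
  AO × BO: posterior weight 1/3; P(next child type AB) = 1/4.
Weighted sum = 5/12.

5/12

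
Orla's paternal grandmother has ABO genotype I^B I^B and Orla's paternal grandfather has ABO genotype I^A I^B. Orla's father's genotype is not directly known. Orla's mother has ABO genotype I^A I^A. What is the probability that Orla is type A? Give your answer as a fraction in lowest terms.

Orla's father's ABO genotype from I^B I^B × I^A I^B: 1/2 I^A I^B, 1/2 I^B I^B.
Crossing each possibility with the mother I^A I^A and summing P(type A): 1/2·1/2 + 1/2·0 = 1/4.

1/4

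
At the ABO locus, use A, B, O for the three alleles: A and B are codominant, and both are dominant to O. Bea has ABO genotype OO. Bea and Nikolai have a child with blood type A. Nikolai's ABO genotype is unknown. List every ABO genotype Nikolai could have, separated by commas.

AA, AB, AO

For each candidate genotype of Nikolai, check whether crossing it with OO can produce every observed child phenotype.
  AA → possible child types {A} ✓
  AB → possible child types {A, B} ✓
  AO → possible child types {O, A} ✓
  BB → possible child types {B} ✗
  BO → possible child types {O, B} ✗
  OO → possible child types {O} ✗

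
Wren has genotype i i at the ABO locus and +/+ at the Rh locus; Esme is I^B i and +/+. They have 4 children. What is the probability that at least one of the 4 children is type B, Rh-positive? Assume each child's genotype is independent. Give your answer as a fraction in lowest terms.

ABO cross i i × I^B i → 1/2 O, 1/2 B.
Rh cross +/+ × +/+ → 1 Rh+; so P(type B, Rh-positive) = 1/2 × 1 = 1/2 per child.
P(none) = (1/2)^4 = 1/16; P(at least one) = 1 − 1/16 = 15/16.

15/16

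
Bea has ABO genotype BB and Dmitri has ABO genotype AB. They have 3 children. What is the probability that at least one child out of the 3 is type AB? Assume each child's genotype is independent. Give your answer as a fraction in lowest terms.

7/8

ABO cross BB × AB → 1/2 B, 1/2 AB.
So P(type AB) = 1/2 per child.
P(none) = (1/2)^3 = 1/8; P(at least one) = 1 − 1/8 = 7/8.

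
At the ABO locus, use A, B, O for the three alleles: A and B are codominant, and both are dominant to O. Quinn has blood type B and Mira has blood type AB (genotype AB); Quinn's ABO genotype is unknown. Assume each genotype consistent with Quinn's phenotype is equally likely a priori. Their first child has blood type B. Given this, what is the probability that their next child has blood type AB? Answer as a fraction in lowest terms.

3/8

Possible genotypes: Quinn ∈ {BB, BO}; Mira ∈ {AB}.
Weight each parental genotype pair by prior × P(type-B child):
  BB × AB: posterior weight 1/2; P(next child type AB) = 1/2.
  BO × AB: posterior weight 1/2; P(next child type AB) = 1/4.
Weighted sum = 3/8.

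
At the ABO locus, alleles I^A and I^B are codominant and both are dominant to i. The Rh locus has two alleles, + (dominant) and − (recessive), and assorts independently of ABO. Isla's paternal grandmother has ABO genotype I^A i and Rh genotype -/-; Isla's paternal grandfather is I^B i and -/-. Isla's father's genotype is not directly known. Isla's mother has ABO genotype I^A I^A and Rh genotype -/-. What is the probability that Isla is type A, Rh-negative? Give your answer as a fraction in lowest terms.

Isla's father's ABO genotype from I^A i × I^B i: 1/4 I^A I^B, 1/4 I^A i, 1/4 I^B i, 1/4 i i.
Crossing each possibility with the mother I^A I^A and summing P(type A): 1/4·1/2 + 1/4·1 + 1/4·1/2 + 1/4·1 = 3/4.
Similarly for Rh via the father's Rh distribution: P(Rh-) = 1.
Independent loci: 3/4 × 1 = 3/4.

3/4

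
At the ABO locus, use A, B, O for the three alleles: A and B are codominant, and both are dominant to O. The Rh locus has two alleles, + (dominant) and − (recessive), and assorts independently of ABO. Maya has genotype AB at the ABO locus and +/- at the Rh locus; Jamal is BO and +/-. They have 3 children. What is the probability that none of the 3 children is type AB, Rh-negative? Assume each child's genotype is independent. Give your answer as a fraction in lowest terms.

ABO cross AB × BO → 1/4 A, 1/2 B, 1/4 AB.
Rh cross +/- × +/- → 3/4 Rh+, 1/4 Rh-; so P(type AB, Rh-negative) = 1/4 × 1/4 = 1/16 per child.
P(not type AB, Rh-negative) = 15/16 for one child; (15/16)^3 = 3375/4096.

3375/4096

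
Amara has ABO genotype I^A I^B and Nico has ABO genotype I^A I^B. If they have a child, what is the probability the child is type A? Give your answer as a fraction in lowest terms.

1/4

ABO cross I^A I^B × I^A I^B → offspring phenotypes: 1/4 A, 1/4 B, 1/2 AB.
So P(type A) = 1/4.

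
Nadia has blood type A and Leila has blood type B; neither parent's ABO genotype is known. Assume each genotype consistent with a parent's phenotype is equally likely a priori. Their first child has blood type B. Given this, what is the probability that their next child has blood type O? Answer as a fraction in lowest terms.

1/12

Possible genotypes: Nadia ∈ {AA, AO}; Leila ∈ {BB, BO}.
Weight each parental genotype pair by prior × P(type-B child):
  AO × BB: posterior weight 2/3; P(next child type O) = 0.
  AO × BO: posterior weight 1/3; P(next child type O) = 1/4.
Weighted sum = 1/12.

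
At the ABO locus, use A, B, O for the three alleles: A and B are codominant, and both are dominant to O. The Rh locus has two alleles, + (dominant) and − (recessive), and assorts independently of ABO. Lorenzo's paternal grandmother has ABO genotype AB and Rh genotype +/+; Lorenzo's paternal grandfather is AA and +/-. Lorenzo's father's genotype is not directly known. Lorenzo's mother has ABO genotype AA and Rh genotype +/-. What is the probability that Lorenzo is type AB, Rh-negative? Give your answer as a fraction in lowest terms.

Lorenzo's father's ABO genotype from AB × AA: 1/2 AA, 1/2 AB.
Crossing each possibility with the mother AA and summing P(type AB): 1/2·0 + 1/2·1/2 = 1/4.
Similarly for Rh via the father's Rh distribution: P(Rh-) = 1/8.
Independent loci: 1/4 × 1/8 = 1/32.

1/32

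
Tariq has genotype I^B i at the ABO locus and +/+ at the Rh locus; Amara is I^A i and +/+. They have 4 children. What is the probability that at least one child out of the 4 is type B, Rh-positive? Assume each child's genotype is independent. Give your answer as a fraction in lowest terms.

ABO cross I^B i × I^A i → 1/4 O, 1/4 A, 1/4 B, 1/4 AB.
Rh cross +/+ × +/+ → 1 Rh+; so P(type B, Rh-positive) = 1/4 × 1 = 1/4 per child.
P(none) = (3/4)^4 = 81/256; P(at least one) = 1 − 81/256 = 175/256.

175/256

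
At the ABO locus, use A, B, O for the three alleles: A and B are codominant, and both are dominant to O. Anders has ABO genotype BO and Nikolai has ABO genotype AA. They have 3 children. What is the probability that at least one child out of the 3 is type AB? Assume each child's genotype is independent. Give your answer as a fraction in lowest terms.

ABO cross BO × AA → 1/2 A, 1/2 AB.
So P(type AB) = 1/2 per child.
P(none) = (1/2)^3 = 1/8; P(at least one) = 1 − 1/8 = 7/8.

7/8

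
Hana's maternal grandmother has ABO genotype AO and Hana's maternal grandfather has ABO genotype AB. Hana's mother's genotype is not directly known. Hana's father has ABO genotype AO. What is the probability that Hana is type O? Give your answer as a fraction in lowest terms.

1/8

Hana's mother's ABO genotype from AO × AB: 1/4 AA, 1/4 AB, 1/4 AO, 1/4 BO.
Crossing each possibility with the father AO and summing P(type O): 1/4·0 + 1/4·0 + 1/4·1/4 + 1/4·1/4 = 1/8.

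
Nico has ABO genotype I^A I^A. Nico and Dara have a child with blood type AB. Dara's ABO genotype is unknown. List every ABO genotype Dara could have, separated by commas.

I^A I^B, I^B I^B, I^B i

For each candidate genotype of Dara, check whether crossing it with I^A I^A can produce every observed child phenotype.
  I^A I^A → possible child types {A} ✗
  I^A I^B → possible child types {A, AB} ✓
  I^A i → possible child types {A} ✗
  I^B I^B → possible child types {AB} ✓
  I^B i → possible child types {A, AB} ✓
  i i → possible child types {A} ✗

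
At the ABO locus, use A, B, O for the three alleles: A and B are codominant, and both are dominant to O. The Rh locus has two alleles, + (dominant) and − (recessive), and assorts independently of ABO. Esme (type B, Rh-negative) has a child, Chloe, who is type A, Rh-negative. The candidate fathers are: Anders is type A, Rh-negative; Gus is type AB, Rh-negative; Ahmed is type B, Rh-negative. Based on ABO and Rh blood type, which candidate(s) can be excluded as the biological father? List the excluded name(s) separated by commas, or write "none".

Ahmed

A candidate is excluded only if no genotype consistent with his phenotype could produce a type A, Rh-negative child with a type B, Rh-negative mother.
Ahmed (type B, Rh-): no genotype consistent with that phenotype can produce a type-A Rh- child with a type-B mother.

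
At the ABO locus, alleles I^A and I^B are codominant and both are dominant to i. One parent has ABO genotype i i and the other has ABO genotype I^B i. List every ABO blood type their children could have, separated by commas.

O, B

Gametes from i i × I^B i give offspring ABO genotypes I^B i, i i, i.e. phenotypes O, B.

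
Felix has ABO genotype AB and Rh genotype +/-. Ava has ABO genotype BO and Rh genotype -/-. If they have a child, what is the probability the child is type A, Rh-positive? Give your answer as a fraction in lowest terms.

1/8

ABO cross AB × BO → offspring phenotypes: 1/4 A, 1/2 B, 1/4 AB.
Rh cross +/- × -/- → 1/2 Rh+, 1/2 Rh-.
Independent loci: P(type A, Rh-positive) = 1/4 × 1/2 = 1/8.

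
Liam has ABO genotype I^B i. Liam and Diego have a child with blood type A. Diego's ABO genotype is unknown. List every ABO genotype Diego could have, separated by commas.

I^A I^A, I^A I^B, I^A i

For each candidate genotype of Diego, check whether crossing it with I^B i can produce every observed child phenotype.
  I^A I^A → possible child types {A, AB} ✓
  I^A I^B → possible child types {A, B, AB} ✓
  I^A i → possible child types {O, A, B, AB} ✓
  I^B I^B → possible child types {B} ✗
  I^B i → possible child types {O, B} ✗
  i i → possible child types {O, B} ✗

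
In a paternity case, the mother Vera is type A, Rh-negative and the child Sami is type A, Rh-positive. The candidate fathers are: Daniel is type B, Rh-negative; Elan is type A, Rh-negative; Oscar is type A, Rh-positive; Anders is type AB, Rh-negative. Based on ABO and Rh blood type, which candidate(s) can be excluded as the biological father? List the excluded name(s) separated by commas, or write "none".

A candidate is excluded only if no genotype consistent with his phenotype could produce a type A, Rh-positive child with a type A, Rh-negative mother.
Daniel (type B, Rh-): no genotype consistent with that phenotype can produce a type-A Rh+ child with a type-A mother.
Elan (type A, Rh-): no genotype consistent with that phenotype can produce a type-A Rh+ child with a type-A mother.
Anders (type AB, Rh-): no genotype consistent with that phenotype can produce a type-A Rh+ child with a type-A mother.

Daniel, Elan, Anders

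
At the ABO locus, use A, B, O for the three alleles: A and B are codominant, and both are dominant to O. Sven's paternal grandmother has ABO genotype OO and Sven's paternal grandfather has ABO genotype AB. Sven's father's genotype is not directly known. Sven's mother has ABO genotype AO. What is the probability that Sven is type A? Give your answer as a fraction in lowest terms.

Sven's father's ABO genotype from OO × AB: 1/2 AO, 1/2 BO.
Crossing each possibility with the mother AO and summing P(type A): 1/2·3/4 + 1/2·1/4 = 1/2.

1/2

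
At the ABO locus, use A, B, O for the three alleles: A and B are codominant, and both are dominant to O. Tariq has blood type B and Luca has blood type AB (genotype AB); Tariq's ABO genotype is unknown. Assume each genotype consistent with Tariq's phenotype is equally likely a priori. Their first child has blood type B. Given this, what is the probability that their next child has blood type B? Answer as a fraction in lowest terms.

Possible genotypes: Tariq ∈ {BB, BO}; Luca ∈ {AB}.
Weight each parental genotype pair by prior × P(type-B child):
  BB × AB: posterior weight 1/2; P(next child type B) = 1/2.
  BO × AB: posterior weight 1/2; P(next child type B) = 1/2.
Weighted sum = 1/2.

1/2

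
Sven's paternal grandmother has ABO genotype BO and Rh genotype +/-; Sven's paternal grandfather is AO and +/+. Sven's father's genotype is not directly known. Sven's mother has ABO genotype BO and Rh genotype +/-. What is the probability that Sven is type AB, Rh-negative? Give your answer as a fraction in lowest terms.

Sven's father's ABO genotype from BO × AO: 1/4 AB, 1/4 AO, 1/4 BO, 1/4 OO.
Crossing each possibility with the mother BO and summing P(type AB): 1/4·1/4 + 1/4·1/4 + 1/4·0 + 1/4·0 = 1/8.
Similarly for Rh via the father's Rh distribution: P(Rh-) = 1/8.
Independent loci: 1/8 × 1/8 = 1/64.

1/64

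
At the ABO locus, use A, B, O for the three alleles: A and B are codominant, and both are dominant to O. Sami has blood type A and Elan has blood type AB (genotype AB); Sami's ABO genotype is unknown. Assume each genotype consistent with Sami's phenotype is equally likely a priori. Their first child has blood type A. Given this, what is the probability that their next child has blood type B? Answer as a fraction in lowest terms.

1/8

Possible genotypes: Sami ∈ {AA, AO}; Elan ∈ {AB}.
Weight each parental genotype pair by prior × P(type-A child):
  AA × AB: posterior weight 1/2; P(next child type B) = 0.
  AO × AB: posterior weight 1/2; P(next child type B) = 1/4.
Weighted sum = 1/8.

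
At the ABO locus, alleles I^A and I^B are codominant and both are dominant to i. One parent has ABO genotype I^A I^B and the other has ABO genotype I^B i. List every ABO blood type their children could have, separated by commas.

Gametes from I^A I^B × I^B i give offspring ABO genotypes I^A I^B, I^A i, I^B I^B, I^B i, i.e. phenotypes A, B, AB.

A, B, AB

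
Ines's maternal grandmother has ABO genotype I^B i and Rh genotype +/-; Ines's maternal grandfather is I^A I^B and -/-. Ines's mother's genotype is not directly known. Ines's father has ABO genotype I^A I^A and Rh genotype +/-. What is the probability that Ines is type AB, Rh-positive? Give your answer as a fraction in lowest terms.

5/16

Ines's mother's ABO genotype from I^B i × I^A I^B: 1/4 I^A I^B, 1/4 I^A i, 1/4 I^B I^B, 1/4 I^B i.
Crossing each possibility with the father I^A I^A and summing P(type AB): 1/4·1/2 + 1/4·0 + 1/4·1 + 1/4·1/2 = 1/2.
Similarly for Rh via the mother's Rh distribution: P(Rh+) = 5/8.
Independent loci: 1/2 × 5/8 = 5/16.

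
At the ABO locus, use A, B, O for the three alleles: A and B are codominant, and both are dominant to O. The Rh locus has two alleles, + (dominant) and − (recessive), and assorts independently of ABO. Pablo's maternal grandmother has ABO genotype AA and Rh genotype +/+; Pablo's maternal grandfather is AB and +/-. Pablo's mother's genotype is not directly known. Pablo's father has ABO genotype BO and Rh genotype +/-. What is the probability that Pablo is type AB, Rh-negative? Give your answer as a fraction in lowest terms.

3/64

Pablo's mother's ABO genotype from AA × AB: 1/2 AA, 1/2 AB.
Crossing each possibility with the father BO and summing P(type AB): 1/2·1/2 + 1/2·1/4 = 3/8.
Similarly for Rh via the mother's Rh distribution: P(Rh-) = 1/8.
Independent loci: 3/8 × 1/8 = 3/64.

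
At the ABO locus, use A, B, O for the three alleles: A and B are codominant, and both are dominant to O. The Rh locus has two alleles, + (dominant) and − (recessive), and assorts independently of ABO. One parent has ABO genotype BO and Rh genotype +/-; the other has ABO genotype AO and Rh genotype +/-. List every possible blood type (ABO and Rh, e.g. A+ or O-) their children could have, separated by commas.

O+, O-, A+, A-, B+, B-, AB+, AB-

Gametes from BO × AO give offspring ABO genotypes AB, AO, BO, OO, i.e. phenotypes O, A, B, AB.
Rh cross +/- × +/- → phenotypes Rh+, Rh-.
Combining independently: O+, O-, A+, A-, B+, B-, AB+, AB-.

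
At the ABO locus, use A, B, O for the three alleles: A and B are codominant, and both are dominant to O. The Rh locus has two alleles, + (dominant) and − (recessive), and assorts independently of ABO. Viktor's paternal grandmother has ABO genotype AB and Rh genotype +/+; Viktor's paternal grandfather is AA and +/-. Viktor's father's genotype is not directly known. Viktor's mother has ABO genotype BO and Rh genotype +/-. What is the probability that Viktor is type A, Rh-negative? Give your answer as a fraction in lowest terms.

3/64

Viktor's father's ABO genotype from AB × AA: 1/2 AA, 1/2 AB.
Crossing each possibility with the mother BO and summing P(type A): 1/2·1/2 + 1/2·1/4 = 3/8.
Similarly for Rh via the father's Rh distribution: P(Rh-) = 1/8.
Independent loci: 3/8 × 1/8 = 3/64.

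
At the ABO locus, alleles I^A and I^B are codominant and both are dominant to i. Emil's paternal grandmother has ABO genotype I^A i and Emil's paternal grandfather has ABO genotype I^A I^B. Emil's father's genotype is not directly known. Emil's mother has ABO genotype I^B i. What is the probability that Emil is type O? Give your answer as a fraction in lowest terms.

Emil's father's ABO genotype from I^A i × I^A I^B: 1/4 I^A I^A, 1/4 I^A I^B, 1/4 I^A i, 1/4 I^B i.
Crossing each possibility with the mother I^B i and summing P(type O): 1/4·0 + 1/4·0 + 1/4·1/4 + 1/4·1/4 = 1/8.

1/8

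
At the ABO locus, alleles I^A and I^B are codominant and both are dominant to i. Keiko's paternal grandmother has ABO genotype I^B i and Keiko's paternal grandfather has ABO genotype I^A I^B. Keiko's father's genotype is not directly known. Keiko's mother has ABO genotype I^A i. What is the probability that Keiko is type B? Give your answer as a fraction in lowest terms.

1/4

Keiko's father's ABO genotype from I^B i × I^A I^B: 1/4 I^A I^B, 1/4 I^A i, 1/4 I^B I^B, 1/4 I^B i.
Crossing each possibility with the mother I^A i and summing P(type B): 1/4·1/4 + 1/4·0 + 1/4·1/2 + 1/4·1/4 = 1/4.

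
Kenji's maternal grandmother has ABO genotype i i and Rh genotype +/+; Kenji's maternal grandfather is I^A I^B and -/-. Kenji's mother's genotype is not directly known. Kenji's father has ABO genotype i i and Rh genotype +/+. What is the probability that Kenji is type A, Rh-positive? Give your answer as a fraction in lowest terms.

1/4

Kenji's mother's ABO genotype from i i × I^A I^B: 1/2 I^A i, 1/2 I^B i.
Crossing each possibility with the father i i and summing P(type A): 1/2·1/2 + 1/2·0 = 1/4.
Similarly for Rh via the mother's Rh distribution: P(Rh+) = 1.
Independent loci: 1/4 × 1 = 1/4.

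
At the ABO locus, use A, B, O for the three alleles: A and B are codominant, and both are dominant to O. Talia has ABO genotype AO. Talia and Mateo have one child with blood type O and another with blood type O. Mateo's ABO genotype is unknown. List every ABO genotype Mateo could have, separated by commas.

For each candidate genotype of Mateo, check whether crossing it with AO can produce every observed child phenotype.
  AA → possible child types {A} ✗
  AB → possible child types {A, B, AB} ✗
  AO → possible child types {O, A} ✓
  BB → possible child types {B, AB} ✗
  BO → possible child types {O, A, B, AB} ✓
  OO → possible child types {O, A} ✓

AO, BO, OO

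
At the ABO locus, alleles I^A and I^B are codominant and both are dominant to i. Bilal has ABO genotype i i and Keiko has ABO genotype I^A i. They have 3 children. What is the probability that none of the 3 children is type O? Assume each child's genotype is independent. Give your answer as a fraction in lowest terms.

ABO cross i i × I^A i → 1/2 O, 1/2 A.
So P(type O) = 1/2 per child.
P(not type O) = 1/2 for one child; (1/2)^3 = 1/8.

1/8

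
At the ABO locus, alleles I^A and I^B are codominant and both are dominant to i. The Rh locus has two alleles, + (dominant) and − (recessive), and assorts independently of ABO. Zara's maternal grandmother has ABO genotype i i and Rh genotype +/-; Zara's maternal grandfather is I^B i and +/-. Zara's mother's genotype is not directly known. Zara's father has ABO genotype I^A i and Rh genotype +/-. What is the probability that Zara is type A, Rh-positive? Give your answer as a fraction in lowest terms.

Zara's mother's ABO genotype from i i × I^B i: 1/2 I^B i, 1/2 i i.
Crossing each possibility with the father I^A i and summing P(type A): 1/2·1/4 + 1/2·1/2 = 3/8.
Similarly for Rh via the mother's Rh distribution: P(Rh+) = 3/4.
Independent loci: 3/8 × 3/4 = 9/32.

9/32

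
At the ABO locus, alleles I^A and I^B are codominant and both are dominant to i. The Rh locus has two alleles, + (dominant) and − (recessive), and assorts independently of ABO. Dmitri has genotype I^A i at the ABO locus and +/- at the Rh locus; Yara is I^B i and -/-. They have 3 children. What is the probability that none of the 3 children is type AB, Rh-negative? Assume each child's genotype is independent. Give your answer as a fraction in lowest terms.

ABO cross I^A i × I^B i → 1/4 O, 1/4 A, 1/4 B, 1/4 AB.
Rh cross +/- × -/- → 1/2 Rh+, 1/2 Rh-; so P(type AB, Rh-negative) = 1/4 × 1/2 = 1/8 per child.
P(not type AB, Rh-negative) = 7/8 for one child; (7/8)^3 = 343/512.

343/512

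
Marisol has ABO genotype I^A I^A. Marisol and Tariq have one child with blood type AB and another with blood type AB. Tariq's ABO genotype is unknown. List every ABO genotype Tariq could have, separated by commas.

For each candidate genotype of Tariq, check whether crossing it with I^A I^A can produce every observed child phenotype.
  I^A I^A → possible child types {A} ✗
  I^A I^B → possible child types {A, AB} ✓
  I^A i → possible child types {A} ✗
  I^B I^B → possible child types {AB} ✓
  I^B i → possible child types {A, AB} ✓
  i i → possible child types {A} ✗

I^A I^B, I^B I^B, I^B i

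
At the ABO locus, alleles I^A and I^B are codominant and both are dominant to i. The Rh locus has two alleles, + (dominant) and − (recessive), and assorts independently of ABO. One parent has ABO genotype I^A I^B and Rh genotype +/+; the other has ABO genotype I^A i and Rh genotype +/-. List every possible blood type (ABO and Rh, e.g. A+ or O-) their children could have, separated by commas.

A+, B+, AB+

Gametes from I^A I^B × I^A i give offspring ABO genotypes I^A I^A, I^A I^B, I^A i, I^B i, i.e. phenotypes A, B, AB.
Rh cross +/+ × +/- → phenotypes Rh+.
Combining independently: A+, B+, AB+.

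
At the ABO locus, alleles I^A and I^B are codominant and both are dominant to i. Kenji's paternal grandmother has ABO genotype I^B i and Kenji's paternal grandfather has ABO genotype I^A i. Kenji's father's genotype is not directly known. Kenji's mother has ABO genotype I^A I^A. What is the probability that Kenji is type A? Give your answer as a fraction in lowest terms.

3/4

Kenji's father's ABO genotype from I^B i × I^A i: 1/4 I^A I^B, 1/4 I^A i, 1/4 I^B i, 1/4 i i.
Crossing each possibility with the mother I^A I^A and summing P(type A): 1/4·1/2 + 1/4·1 + 1/4·1/2 + 1/4·1 = 3/4.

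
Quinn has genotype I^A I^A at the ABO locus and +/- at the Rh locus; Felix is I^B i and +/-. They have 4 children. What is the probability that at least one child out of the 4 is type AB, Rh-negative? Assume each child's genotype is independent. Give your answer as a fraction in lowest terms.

ABO cross I^A I^A × I^B i → 1/2 A, 1/2 AB.
Rh cross +/- × +/- → 3/4 Rh+, 1/4 Rh-; so P(type AB, Rh-negative) = 1/2 × 1/4 = 1/8 per child.
P(none) = (7/8)^4 = 2401/4096; P(at least one) = 1 − 2401/4096 = 1695/4096.

1695/4096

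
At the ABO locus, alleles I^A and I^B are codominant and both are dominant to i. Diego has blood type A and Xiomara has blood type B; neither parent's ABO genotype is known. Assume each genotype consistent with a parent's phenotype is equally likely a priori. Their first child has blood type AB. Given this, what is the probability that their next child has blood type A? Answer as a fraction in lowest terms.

Possible genotypes: Diego ∈ {I^A I^A, I^A i}; Xiomara ∈ {I^B I^B, I^B i}.
Weight each parental genotype pair by prior × P(type-AB child):
  I^A I^A × I^B I^B: posterior weight 4/9; P(next child type A) = 0.
  I^A I^A × I^B i: posterior weight 2/9; P(next child type A) = 1/2.
  I^A i × I^B I^B: posterior weight 2/9; P(next child type A) = 0.
  I^A i × I^B i: posterior weight 1/9; P(next child type A) = 1/4.
Weighted sum = 5/36.

5/36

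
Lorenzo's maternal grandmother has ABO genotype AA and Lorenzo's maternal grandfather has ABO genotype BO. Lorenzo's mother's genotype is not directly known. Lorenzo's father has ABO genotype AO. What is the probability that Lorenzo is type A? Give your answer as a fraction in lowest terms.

5/8

Lorenzo's mother's ABO genotype from AA × BO: 1/2 AB, 1/2 AO.
Crossing each possibility with the father AO and summing P(type A): 1/2·1/2 + 1/2·3/4 = 5/8.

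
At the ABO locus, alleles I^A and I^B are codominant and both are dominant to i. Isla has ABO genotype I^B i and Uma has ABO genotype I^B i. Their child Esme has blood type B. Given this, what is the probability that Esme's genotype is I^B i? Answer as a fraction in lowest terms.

2/3

Cross I^B i × I^B i → 1/4 I^B I^B, 1/2 I^B i, 1/4 i i.
Type-B genotypes among offspring: I^B I^B (1/4), I^B i (1/2); total 3/4.
P(I^B i | type B) = (1/2) / (3/4) = 2/3.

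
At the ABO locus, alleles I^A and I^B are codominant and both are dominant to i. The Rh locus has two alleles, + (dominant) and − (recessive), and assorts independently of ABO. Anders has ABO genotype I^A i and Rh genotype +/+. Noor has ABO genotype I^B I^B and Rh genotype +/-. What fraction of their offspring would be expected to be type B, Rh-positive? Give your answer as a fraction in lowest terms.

ABO cross I^A i × I^B I^B → offspring phenotypes: 1/2 B, 1/2 AB.
Rh cross +/+ × +/- → 1 Rh+.
Independent loci: P(type B, Rh-positive) = 1/2 × 1 = 1/2.

1/2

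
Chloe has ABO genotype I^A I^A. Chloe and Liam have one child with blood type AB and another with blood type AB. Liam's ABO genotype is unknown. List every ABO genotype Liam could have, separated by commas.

For each candidate genotype of Liam, check whether crossing it with I^A I^A can produce every observed child phenotype.
  I^A I^A → possible child types {A} ✗
  I^A I^B → possible child types {A, AB} ✓
  I^A i → possible child types {A} ✗
  I^B I^B → possible child types {AB} ✓
  I^B i → possible child types {A, AB} ✓
  i i → possible child types {A} ✗

I^A I^B, I^B I^B, I^B i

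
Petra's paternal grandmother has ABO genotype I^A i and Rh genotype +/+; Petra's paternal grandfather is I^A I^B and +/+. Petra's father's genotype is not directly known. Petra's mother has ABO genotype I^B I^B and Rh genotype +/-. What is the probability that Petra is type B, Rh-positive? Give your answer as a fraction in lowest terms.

1/2

Petra's father's ABO genotype from I^A i × I^A I^B: 1/4 I^A I^A, 1/4 I^A I^B, 1/4 I^A i, 1/4 I^B i.
Crossing each possibility with the mother I^B I^B and summing P(type B): 1/4·0 + 1/4·1/2 + 1/4·1/2 + 1/4·1 = 1/2.
Similarly for Rh via the father's Rh distribution: P(Rh+) = 1.
Independent loci: 1/2 × 1 = 1/2.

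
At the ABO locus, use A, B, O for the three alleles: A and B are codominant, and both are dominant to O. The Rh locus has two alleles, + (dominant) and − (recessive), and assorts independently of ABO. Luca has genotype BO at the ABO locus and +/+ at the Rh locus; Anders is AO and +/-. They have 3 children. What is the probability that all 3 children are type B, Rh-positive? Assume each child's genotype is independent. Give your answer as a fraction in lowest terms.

1/64

ABO cross BO × AO → 1/4 O, 1/4 A, 1/4 B, 1/4 AB.
Rh cross +/+ × +/- → 1 Rh+; so P(type B, Rh-positive) = 1/4 × 1 = 1/4 per child.
All 3 independent: (1/4)^3 = 1/64.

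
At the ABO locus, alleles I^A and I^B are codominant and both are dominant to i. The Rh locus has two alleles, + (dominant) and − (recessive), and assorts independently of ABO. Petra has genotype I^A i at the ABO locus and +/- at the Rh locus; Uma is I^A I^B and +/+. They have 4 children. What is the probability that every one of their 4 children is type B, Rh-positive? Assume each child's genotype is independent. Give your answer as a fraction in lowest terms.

1/256

ABO cross I^A i × I^A I^B → 1/2 A, 1/4 B, 1/4 AB.
Rh cross +/- × +/+ → 1 Rh+; so P(type B, Rh-positive) = 1/4 × 1 = 1/4 per child.
All 4 independent: (1/4)^4 = 1/256.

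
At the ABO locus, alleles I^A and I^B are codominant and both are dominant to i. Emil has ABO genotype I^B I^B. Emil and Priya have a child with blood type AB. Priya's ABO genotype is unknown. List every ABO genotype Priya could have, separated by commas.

I^A I^A, I^A I^B, I^A i

For each candidate genotype of Priya, check whether crossing it with I^B I^B can produce every observed child phenotype.
  I^A I^A → possible child types {AB} ✓
  I^A I^B → possible child types {B, AB} ✓
  I^A i → possible child types {B, AB} ✓
  I^B I^B → possible child types {B} ✗
  I^B i → possible child types {B} ✗
  i i → possible child types {B} ✗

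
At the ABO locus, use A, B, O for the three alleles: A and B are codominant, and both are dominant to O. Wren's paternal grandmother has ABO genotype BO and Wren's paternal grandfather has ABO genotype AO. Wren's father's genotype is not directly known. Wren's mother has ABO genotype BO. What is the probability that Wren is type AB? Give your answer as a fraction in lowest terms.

1/8

Wren's father's ABO genotype from BO × AO: 1/4 AB, 1/4 AO, 1/4 BO, 1/4 OO.
Crossing each possibility with the mother BO and summing P(type AB): 1/4·1/4 + 1/4·1/4 + 1/4·0 + 1/4·0 = 1/8.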